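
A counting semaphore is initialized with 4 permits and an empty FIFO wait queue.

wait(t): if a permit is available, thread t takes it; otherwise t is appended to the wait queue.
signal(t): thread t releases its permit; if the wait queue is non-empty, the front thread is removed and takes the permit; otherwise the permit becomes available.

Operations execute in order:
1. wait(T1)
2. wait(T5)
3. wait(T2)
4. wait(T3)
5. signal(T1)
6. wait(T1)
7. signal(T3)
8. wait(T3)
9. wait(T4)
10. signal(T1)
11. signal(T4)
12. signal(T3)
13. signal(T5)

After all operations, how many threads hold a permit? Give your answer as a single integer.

Answer: 1

Derivation:
Step 1: wait(T1) -> count=3 queue=[] holders={T1}
Step 2: wait(T5) -> count=2 queue=[] holders={T1,T5}
Step 3: wait(T2) -> count=1 queue=[] holders={T1,T2,T5}
Step 4: wait(T3) -> count=0 queue=[] holders={T1,T2,T3,T5}
Step 5: signal(T1) -> count=1 queue=[] holders={T2,T3,T5}
Step 6: wait(T1) -> count=0 queue=[] holders={T1,T2,T3,T5}
Step 7: signal(T3) -> count=1 queue=[] holders={T1,T2,T5}
Step 8: wait(T3) -> count=0 queue=[] holders={T1,T2,T3,T5}
Step 9: wait(T4) -> count=0 queue=[T4] holders={T1,T2,T3,T5}
Step 10: signal(T1) -> count=0 queue=[] holders={T2,T3,T4,T5}
Step 11: signal(T4) -> count=1 queue=[] holders={T2,T3,T5}
Step 12: signal(T3) -> count=2 queue=[] holders={T2,T5}
Step 13: signal(T5) -> count=3 queue=[] holders={T2}
Final holders: {T2} -> 1 thread(s)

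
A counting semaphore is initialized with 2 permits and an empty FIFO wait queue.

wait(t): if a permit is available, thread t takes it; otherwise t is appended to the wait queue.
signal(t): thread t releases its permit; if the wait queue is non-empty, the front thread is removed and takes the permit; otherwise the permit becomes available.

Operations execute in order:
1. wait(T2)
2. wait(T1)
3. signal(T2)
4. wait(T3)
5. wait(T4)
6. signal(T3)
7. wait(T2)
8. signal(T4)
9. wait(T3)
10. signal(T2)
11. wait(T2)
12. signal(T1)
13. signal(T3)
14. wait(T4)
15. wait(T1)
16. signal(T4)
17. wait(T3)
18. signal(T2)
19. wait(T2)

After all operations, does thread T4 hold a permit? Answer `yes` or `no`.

Step 1: wait(T2) -> count=1 queue=[] holders={T2}
Step 2: wait(T1) -> count=0 queue=[] holders={T1,T2}
Step 3: signal(T2) -> count=1 queue=[] holders={T1}
Step 4: wait(T3) -> count=0 queue=[] holders={T1,T3}
Step 5: wait(T4) -> count=0 queue=[T4] holders={T1,T3}
Step 6: signal(T3) -> count=0 queue=[] holders={T1,T4}
Step 7: wait(T2) -> count=0 queue=[T2] holders={T1,T4}
Step 8: signal(T4) -> count=0 queue=[] holders={T1,T2}
Step 9: wait(T3) -> count=0 queue=[T3] holders={T1,T2}
Step 10: signal(T2) -> count=0 queue=[] holders={T1,T3}
Step 11: wait(T2) -> count=0 queue=[T2] holders={T1,T3}
Step 12: signal(T1) -> count=0 queue=[] holders={T2,T3}
Step 13: signal(T3) -> count=1 queue=[] holders={T2}
Step 14: wait(T4) -> count=0 queue=[] holders={T2,T4}
Step 15: wait(T1) -> count=0 queue=[T1] holders={T2,T4}
Step 16: signal(T4) -> count=0 queue=[] holders={T1,T2}
Step 17: wait(T3) -> count=0 queue=[T3] holders={T1,T2}
Step 18: signal(T2) -> count=0 queue=[] holders={T1,T3}
Step 19: wait(T2) -> count=0 queue=[T2] holders={T1,T3}
Final holders: {T1,T3} -> T4 not in holders

Answer: no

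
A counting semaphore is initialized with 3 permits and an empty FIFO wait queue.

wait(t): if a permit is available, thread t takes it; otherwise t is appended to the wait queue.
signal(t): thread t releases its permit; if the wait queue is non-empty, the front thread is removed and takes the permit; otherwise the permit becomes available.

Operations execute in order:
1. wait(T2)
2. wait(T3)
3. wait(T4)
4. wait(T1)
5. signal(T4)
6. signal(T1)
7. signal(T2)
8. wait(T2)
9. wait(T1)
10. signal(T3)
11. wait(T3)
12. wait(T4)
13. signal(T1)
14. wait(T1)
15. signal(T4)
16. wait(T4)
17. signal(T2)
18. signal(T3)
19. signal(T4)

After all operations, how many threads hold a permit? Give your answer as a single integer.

Step 1: wait(T2) -> count=2 queue=[] holders={T2}
Step 2: wait(T3) -> count=1 queue=[] holders={T2,T3}
Step 3: wait(T4) -> count=0 queue=[] holders={T2,T3,T4}
Step 4: wait(T1) -> count=0 queue=[T1] holders={T2,T3,T4}
Step 5: signal(T4) -> count=0 queue=[] holders={T1,T2,T3}
Step 6: signal(T1) -> count=1 queue=[] holders={T2,T3}
Step 7: signal(T2) -> count=2 queue=[] holders={T3}
Step 8: wait(T2) -> count=1 queue=[] holders={T2,T3}
Step 9: wait(T1) -> count=0 queue=[] holders={T1,T2,T3}
Step 10: signal(T3) -> count=1 queue=[] holders={T1,T2}
Step 11: wait(T3) -> count=0 queue=[] holders={T1,T2,T3}
Step 12: wait(T4) -> count=0 queue=[T4] holders={T1,T2,T3}
Step 13: signal(T1) -> count=0 queue=[] holders={T2,T3,T4}
Step 14: wait(T1) -> count=0 queue=[T1] holders={T2,T3,T4}
Step 15: signal(T4) -> count=0 queue=[] holders={T1,T2,T3}
Step 16: wait(T4) -> count=0 queue=[T4] holders={T1,T2,T3}
Step 17: signal(T2) -> count=0 queue=[] holders={T1,T3,T4}
Step 18: signal(T3) -> count=1 queue=[] holders={T1,T4}
Step 19: signal(T4) -> count=2 queue=[] holders={T1}
Final holders: {T1} -> 1 thread(s)

Answer: 1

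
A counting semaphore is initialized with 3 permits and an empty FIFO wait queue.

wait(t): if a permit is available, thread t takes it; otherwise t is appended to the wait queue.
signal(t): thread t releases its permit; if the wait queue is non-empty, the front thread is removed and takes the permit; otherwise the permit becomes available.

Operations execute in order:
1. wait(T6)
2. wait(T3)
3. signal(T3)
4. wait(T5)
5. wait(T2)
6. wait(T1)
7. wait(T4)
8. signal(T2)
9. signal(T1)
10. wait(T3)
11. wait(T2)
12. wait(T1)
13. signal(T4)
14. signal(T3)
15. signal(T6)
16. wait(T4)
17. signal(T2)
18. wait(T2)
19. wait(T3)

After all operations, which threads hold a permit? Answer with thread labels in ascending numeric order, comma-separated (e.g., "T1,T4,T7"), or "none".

Step 1: wait(T6) -> count=2 queue=[] holders={T6}
Step 2: wait(T3) -> count=1 queue=[] holders={T3,T6}
Step 3: signal(T3) -> count=2 queue=[] holders={T6}
Step 4: wait(T5) -> count=1 queue=[] holders={T5,T6}
Step 5: wait(T2) -> count=0 queue=[] holders={T2,T5,T6}
Step 6: wait(T1) -> count=0 queue=[T1] holders={T2,T5,T6}
Step 7: wait(T4) -> count=0 queue=[T1,T4] holders={T2,T5,T6}
Step 8: signal(T2) -> count=0 queue=[T4] holders={T1,T5,T6}
Step 9: signal(T1) -> count=0 queue=[] holders={T4,T5,T6}
Step 10: wait(T3) -> count=0 queue=[T3] holders={T4,T5,T6}
Step 11: wait(T2) -> count=0 queue=[T3,T2] holders={T4,T5,T6}
Step 12: wait(T1) -> count=0 queue=[T3,T2,T1] holders={T4,T5,T6}
Step 13: signal(T4) -> count=0 queue=[T2,T1] holders={T3,T5,T6}
Step 14: signal(T3) -> count=0 queue=[T1] holders={T2,T5,T6}
Step 15: signal(T6) -> count=0 queue=[] holders={T1,T2,T5}
Step 16: wait(T4) -> count=0 queue=[T4] holders={T1,T2,T5}
Step 17: signal(T2) -> count=0 queue=[] holders={T1,T4,T5}
Step 18: wait(T2) -> count=0 queue=[T2] holders={T1,T4,T5}
Step 19: wait(T3) -> count=0 queue=[T2,T3] holders={T1,T4,T5}
Final holders: T1,T4,T5

Answer: T1,T4,T5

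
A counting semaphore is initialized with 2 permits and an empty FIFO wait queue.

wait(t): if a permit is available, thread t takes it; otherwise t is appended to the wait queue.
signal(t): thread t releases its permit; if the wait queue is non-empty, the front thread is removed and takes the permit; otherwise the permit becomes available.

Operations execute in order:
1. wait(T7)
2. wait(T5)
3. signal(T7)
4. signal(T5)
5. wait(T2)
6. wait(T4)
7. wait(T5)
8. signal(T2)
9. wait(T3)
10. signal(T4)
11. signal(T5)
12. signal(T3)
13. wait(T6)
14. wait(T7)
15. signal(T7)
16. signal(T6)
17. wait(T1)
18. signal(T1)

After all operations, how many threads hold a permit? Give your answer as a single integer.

Answer: 0

Derivation:
Step 1: wait(T7) -> count=1 queue=[] holders={T7}
Step 2: wait(T5) -> count=0 queue=[] holders={T5,T7}
Step 3: signal(T7) -> count=1 queue=[] holders={T5}
Step 4: signal(T5) -> count=2 queue=[] holders={none}
Step 5: wait(T2) -> count=1 queue=[] holders={T2}
Step 6: wait(T4) -> count=0 queue=[] holders={T2,T4}
Step 7: wait(T5) -> count=0 queue=[T5] holders={T2,T4}
Step 8: signal(T2) -> count=0 queue=[] holders={T4,T5}
Step 9: wait(T3) -> count=0 queue=[T3] holders={T4,T5}
Step 10: signal(T4) -> count=0 queue=[] holders={T3,T5}
Step 11: signal(T5) -> count=1 queue=[] holders={T3}
Step 12: signal(T3) -> count=2 queue=[] holders={none}
Step 13: wait(T6) -> count=1 queue=[] holders={T6}
Step 14: wait(T7) -> count=0 queue=[] holders={T6,T7}
Step 15: signal(T7) -> count=1 queue=[] holders={T6}
Step 16: signal(T6) -> count=2 queue=[] holders={none}
Step 17: wait(T1) -> count=1 queue=[] holders={T1}
Step 18: signal(T1) -> count=2 queue=[] holders={none}
Final holders: {none} -> 0 thread(s)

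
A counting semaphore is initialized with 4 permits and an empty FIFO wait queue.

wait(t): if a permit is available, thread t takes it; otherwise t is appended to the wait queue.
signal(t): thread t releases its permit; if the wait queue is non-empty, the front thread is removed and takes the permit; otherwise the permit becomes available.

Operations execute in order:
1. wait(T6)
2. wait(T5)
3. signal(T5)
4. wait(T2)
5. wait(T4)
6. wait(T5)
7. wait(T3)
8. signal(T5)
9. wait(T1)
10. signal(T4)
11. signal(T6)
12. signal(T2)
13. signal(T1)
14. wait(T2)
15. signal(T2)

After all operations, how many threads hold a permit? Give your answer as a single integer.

Answer: 1

Derivation:
Step 1: wait(T6) -> count=3 queue=[] holders={T6}
Step 2: wait(T5) -> count=2 queue=[] holders={T5,T6}
Step 3: signal(T5) -> count=3 queue=[] holders={T6}
Step 4: wait(T2) -> count=2 queue=[] holders={T2,T6}
Step 5: wait(T4) -> count=1 queue=[] holders={T2,T4,T6}
Step 6: wait(T5) -> count=0 queue=[] holders={T2,T4,T5,T6}
Step 7: wait(T3) -> count=0 queue=[T3] holders={T2,T4,T5,T6}
Step 8: signal(T5) -> count=0 queue=[] holders={T2,T3,T4,T6}
Step 9: wait(T1) -> count=0 queue=[T1] holders={T2,T3,T4,T6}
Step 10: signal(T4) -> count=0 queue=[] holders={T1,T2,T3,T6}
Step 11: signal(T6) -> count=1 queue=[] holders={T1,T2,T3}
Step 12: signal(T2) -> count=2 queue=[] holders={T1,T3}
Step 13: signal(T1) -> count=3 queue=[] holders={T3}
Step 14: wait(T2) -> count=2 queue=[] holders={T2,T3}
Step 15: signal(T2) -> count=3 queue=[] holders={T3}
Final holders: {T3} -> 1 thread(s)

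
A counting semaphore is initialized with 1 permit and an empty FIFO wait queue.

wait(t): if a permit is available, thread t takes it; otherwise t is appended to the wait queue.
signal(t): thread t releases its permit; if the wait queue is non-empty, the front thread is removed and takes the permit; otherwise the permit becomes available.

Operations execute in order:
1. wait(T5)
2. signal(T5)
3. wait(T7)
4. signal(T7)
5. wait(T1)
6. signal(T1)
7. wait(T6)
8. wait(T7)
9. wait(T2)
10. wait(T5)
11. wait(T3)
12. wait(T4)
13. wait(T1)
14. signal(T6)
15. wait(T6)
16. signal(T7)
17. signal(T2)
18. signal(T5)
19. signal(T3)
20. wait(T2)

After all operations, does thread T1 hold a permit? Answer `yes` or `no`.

Answer: no

Derivation:
Step 1: wait(T5) -> count=0 queue=[] holders={T5}
Step 2: signal(T5) -> count=1 queue=[] holders={none}
Step 3: wait(T7) -> count=0 queue=[] holders={T7}
Step 4: signal(T7) -> count=1 queue=[] holders={none}
Step 5: wait(T1) -> count=0 queue=[] holders={T1}
Step 6: signal(T1) -> count=1 queue=[] holders={none}
Step 7: wait(T6) -> count=0 queue=[] holders={T6}
Step 8: wait(T7) -> count=0 queue=[T7] holders={T6}
Step 9: wait(T2) -> count=0 queue=[T7,T2] holders={T6}
Step 10: wait(T5) -> count=0 queue=[T7,T2,T5] holders={T6}
Step 11: wait(T3) -> count=0 queue=[T7,T2,T5,T3] holders={T6}
Step 12: wait(T4) -> count=0 queue=[T7,T2,T5,T3,T4] holders={T6}
Step 13: wait(T1) -> count=0 queue=[T7,T2,T5,T3,T4,T1] holders={T6}
Step 14: signal(T6) -> count=0 queue=[T2,T5,T3,T4,T1] holders={T7}
Step 15: wait(T6) -> count=0 queue=[T2,T5,T3,T4,T1,T6] holders={T7}
Step 16: signal(T7) -> count=0 queue=[T5,T3,T4,T1,T6] holders={T2}
Step 17: signal(T2) -> count=0 queue=[T3,T4,T1,T6] holders={T5}
Step 18: signal(T5) -> count=0 queue=[T4,T1,T6] holders={T3}
Step 19: signal(T3) -> count=0 queue=[T1,T6] holders={T4}
Step 20: wait(T2) -> count=0 queue=[T1,T6,T2] holders={T4}
Final holders: {T4} -> T1 not in holders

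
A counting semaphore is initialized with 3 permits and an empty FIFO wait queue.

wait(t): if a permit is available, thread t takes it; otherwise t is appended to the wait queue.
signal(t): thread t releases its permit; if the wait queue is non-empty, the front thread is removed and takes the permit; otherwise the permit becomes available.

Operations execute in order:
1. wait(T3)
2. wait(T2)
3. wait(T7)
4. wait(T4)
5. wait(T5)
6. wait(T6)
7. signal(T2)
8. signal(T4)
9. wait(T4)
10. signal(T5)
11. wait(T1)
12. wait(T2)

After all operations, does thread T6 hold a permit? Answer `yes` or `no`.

Step 1: wait(T3) -> count=2 queue=[] holders={T3}
Step 2: wait(T2) -> count=1 queue=[] holders={T2,T3}
Step 3: wait(T7) -> count=0 queue=[] holders={T2,T3,T7}
Step 4: wait(T4) -> count=0 queue=[T4] holders={T2,T3,T7}
Step 5: wait(T5) -> count=0 queue=[T4,T5] holders={T2,T3,T7}
Step 6: wait(T6) -> count=0 queue=[T4,T5,T6] holders={T2,T3,T7}
Step 7: signal(T2) -> count=0 queue=[T5,T6] holders={T3,T4,T7}
Step 8: signal(T4) -> count=0 queue=[T6] holders={T3,T5,T7}
Step 9: wait(T4) -> count=0 queue=[T6,T4] holders={T3,T5,T7}
Step 10: signal(T5) -> count=0 queue=[T4] holders={T3,T6,T7}
Step 11: wait(T1) -> count=0 queue=[T4,T1] holders={T3,T6,T7}
Step 12: wait(T2) -> count=0 queue=[T4,T1,T2] holders={T3,T6,T7}
Final holders: {T3,T6,T7} -> T6 in holders

Answer: yes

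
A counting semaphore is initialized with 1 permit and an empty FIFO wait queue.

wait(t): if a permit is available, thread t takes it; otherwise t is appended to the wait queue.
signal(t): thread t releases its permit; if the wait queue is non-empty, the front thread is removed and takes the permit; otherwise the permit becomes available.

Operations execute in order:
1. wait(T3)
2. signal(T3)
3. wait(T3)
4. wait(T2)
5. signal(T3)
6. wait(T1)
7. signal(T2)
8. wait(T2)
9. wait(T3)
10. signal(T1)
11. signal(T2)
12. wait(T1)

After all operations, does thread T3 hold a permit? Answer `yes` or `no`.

Answer: yes

Derivation:
Step 1: wait(T3) -> count=0 queue=[] holders={T3}
Step 2: signal(T3) -> count=1 queue=[] holders={none}
Step 3: wait(T3) -> count=0 queue=[] holders={T3}
Step 4: wait(T2) -> count=0 queue=[T2] holders={T3}
Step 5: signal(T3) -> count=0 queue=[] holders={T2}
Step 6: wait(T1) -> count=0 queue=[T1] holders={T2}
Step 7: signal(T2) -> count=0 queue=[] holders={T1}
Step 8: wait(T2) -> count=0 queue=[T2] holders={T1}
Step 9: wait(T3) -> count=0 queue=[T2,T3] holders={T1}
Step 10: signal(T1) -> count=0 queue=[T3] holders={T2}
Step 11: signal(T2) -> count=0 queue=[] holders={T3}
Step 12: wait(T1) -> count=0 queue=[T1] holders={T3}
Final holders: {T3} -> T3 in holders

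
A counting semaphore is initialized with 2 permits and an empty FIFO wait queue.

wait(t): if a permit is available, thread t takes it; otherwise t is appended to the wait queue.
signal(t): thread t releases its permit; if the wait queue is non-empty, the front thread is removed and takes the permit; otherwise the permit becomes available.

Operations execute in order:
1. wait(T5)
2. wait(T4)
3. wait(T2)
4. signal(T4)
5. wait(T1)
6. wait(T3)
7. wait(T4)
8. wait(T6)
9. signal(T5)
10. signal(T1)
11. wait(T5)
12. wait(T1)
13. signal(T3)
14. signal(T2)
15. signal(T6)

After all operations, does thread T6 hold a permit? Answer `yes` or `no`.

Step 1: wait(T5) -> count=1 queue=[] holders={T5}
Step 2: wait(T4) -> count=0 queue=[] holders={T4,T5}
Step 3: wait(T2) -> count=0 queue=[T2] holders={T4,T5}
Step 4: signal(T4) -> count=0 queue=[] holders={T2,T5}
Step 5: wait(T1) -> count=0 queue=[T1] holders={T2,T5}
Step 6: wait(T3) -> count=0 queue=[T1,T3] holders={T2,T5}
Step 7: wait(T4) -> count=0 queue=[T1,T3,T4] holders={T2,T5}
Step 8: wait(T6) -> count=0 queue=[T1,T3,T4,T6] holders={T2,T5}
Step 9: signal(T5) -> count=0 queue=[T3,T4,T6] holders={T1,T2}
Step 10: signal(T1) -> count=0 queue=[T4,T6] holders={T2,T3}
Step 11: wait(T5) -> count=0 queue=[T4,T6,T5] holders={T2,T3}
Step 12: wait(T1) -> count=0 queue=[T4,T6,T5,T1] holders={T2,T3}
Step 13: signal(T3) -> count=0 queue=[T6,T5,T1] holders={T2,T4}
Step 14: signal(T2) -> count=0 queue=[T5,T1] holders={T4,T6}
Step 15: signal(T6) -> count=0 queue=[T1] holders={T4,T5}
Final holders: {T4,T5} -> T6 not in holders

Answer: no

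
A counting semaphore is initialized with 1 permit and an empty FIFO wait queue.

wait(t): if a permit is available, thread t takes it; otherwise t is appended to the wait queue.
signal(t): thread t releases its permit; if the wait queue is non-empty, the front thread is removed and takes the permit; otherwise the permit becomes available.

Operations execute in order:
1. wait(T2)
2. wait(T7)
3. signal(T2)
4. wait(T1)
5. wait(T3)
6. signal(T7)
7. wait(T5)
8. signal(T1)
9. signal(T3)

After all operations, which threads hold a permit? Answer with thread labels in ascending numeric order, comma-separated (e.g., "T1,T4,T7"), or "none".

Answer: T5

Derivation:
Step 1: wait(T2) -> count=0 queue=[] holders={T2}
Step 2: wait(T7) -> count=0 queue=[T7] holders={T2}
Step 3: signal(T2) -> count=0 queue=[] holders={T7}
Step 4: wait(T1) -> count=0 queue=[T1] holders={T7}
Step 5: wait(T3) -> count=0 queue=[T1,T3] holders={T7}
Step 6: signal(T7) -> count=0 queue=[T3] holders={T1}
Step 7: wait(T5) -> count=0 queue=[T3,T5] holders={T1}
Step 8: signal(T1) -> count=0 queue=[T5] holders={T3}
Step 9: signal(T3) -> count=0 queue=[] holders={T5}
Final holders: T5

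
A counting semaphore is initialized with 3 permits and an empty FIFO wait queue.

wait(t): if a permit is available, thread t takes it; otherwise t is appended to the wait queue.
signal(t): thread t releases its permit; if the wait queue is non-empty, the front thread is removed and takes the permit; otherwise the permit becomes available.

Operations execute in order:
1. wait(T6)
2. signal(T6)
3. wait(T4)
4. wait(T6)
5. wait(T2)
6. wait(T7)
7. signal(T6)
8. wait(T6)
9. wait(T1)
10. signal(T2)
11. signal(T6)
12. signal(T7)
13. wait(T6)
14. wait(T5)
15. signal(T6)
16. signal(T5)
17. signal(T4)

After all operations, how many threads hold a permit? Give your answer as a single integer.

Answer: 1

Derivation:
Step 1: wait(T6) -> count=2 queue=[] holders={T6}
Step 2: signal(T6) -> count=3 queue=[] holders={none}
Step 3: wait(T4) -> count=2 queue=[] holders={T4}
Step 4: wait(T6) -> count=1 queue=[] holders={T4,T6}
Step 5: wait(T2) -> count=0 queue=[] holders={T2,T4,T6}
Step 6: wait(T7) -> count=0 queue=[T7] holders={T2,T4,T6}
Step 7: signal(T6) -> count=0 queue=[] holders={T2,T4,T7}
Step 8: wait(T6) -> count=0 queue=[T6] holders={T2,T4,T7}
Step 9: wait(T1) -> count=0 queue=[T6,T1] holders={T2,T4,T7}
Step 10: signal(T2) -> count=0 queue=[T1] holders={T4,T6,T7}
Step 11: signal(T6) -> count=0 queue=[] holders={T1,T4,T7}
Step 12: signal(T7) -> count=1 queue=[] holders={T1,T4}
Step 13: wait(T6) -> count=0 queue=[] holders={T1,T4,T6}
Step 14: wait(T5) -> count=0 queue=[T5] holders={T1,T4,T6}
Step 15: signal(T6) -> count=0 queue=[] holders={T1,T4,T5}
Step 16: signal(T5) -> count=1 queue=[] holders={T1,T4}
Step 17: signal(T4) -> count=2 queue=[] holders={T1}
Final holders: {T1} -> 1 thread(s)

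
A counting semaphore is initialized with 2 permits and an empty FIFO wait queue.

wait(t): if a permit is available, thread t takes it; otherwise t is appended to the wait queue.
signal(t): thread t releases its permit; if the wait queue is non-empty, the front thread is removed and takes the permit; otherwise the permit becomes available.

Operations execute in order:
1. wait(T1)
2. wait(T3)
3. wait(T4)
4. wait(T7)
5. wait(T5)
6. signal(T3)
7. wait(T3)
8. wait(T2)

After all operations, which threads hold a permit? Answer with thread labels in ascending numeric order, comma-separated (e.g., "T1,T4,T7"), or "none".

Step 1: wait(T1) -> count=1 queue=[] holders={T1}
Step 2: wait(T3) -> count=0 queue=[] holders={T1,T3}
Step 3: wait(T4) -> count=0 queue=[T4] holders={T1,T3}
Step 4: wait(T7) -> count=0 queue=[T4,T7] holders={T1,T3}
Step 5: wait(T5) -> count=0 queue=[T4,T7,T5] holders={T1,T3}
Step 6: signal(T3) -> count=0 queue=[T7,T5] holders={T1,T4}
Step 7: wait(T3) -> count=0 queue=[T7,T5,T3] holders={T1,T4}
Step 8: wait(T2) -> count=0 queue=[T7,T5,T3,T2] holders={T1,T4}
Final holders: T1,T4

Answer: T1,T4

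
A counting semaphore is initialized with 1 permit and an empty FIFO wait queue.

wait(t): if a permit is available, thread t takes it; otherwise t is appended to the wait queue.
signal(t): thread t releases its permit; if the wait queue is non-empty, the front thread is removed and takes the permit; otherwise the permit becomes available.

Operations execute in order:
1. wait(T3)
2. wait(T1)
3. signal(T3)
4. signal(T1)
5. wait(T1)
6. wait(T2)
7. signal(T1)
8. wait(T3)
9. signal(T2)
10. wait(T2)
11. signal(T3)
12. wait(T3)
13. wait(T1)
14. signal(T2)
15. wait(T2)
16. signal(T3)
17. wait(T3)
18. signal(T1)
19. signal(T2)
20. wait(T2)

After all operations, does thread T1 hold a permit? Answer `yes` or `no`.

Answer: no

Derivation:
Step 1: wait(T3) -> count=0 queue=[] holders={T3}
Step 2: wait(T1) -> count=0 queue=[T1] holders={T3}
Step 3: signal(T3) -> count=0 queue=[] holders={T1}
Step 4: signal(T1) -> count=1 queue=[] holders={none}
Step 5: wait(T1) -> count=0 queue=[] holders={T1}
Step 6: wait(T2) -> count=0 queue=[T2] holders={T1}
Step 7: signal(T1) -> count=0 queue=[] holders={T2}
Step 8: wait(T3) -> count=0 queue=[T3] holders={T2}
Step 9: signal(T2) -> count=0 queue=[] holders={T3}
Step 10: wait(T2) -> count=0 queue=[T2] holders={T3}
Step 11: signal(T3) -> count=0 queue=[] holders={T2}
Step 12: wait(T3) -> count=0 queue=[T3] holders={T2}
Step 13: wait(T1) -> count=0 queue=[T3,T1] holders={T2}
Step 14: signal(T2) -> count=0 queue=[T1] holders={T3}
Step 15: wait(T2) -> count=0 queue=[T1,T2] holders={T3}
Step 16: signal(T3) -> count=0 queue=[T2] holders={T1}
Step 17: wait(T3) -> count=0 queue=[T2,T3] holders={T1}
Step 18: signal(T1) -> count=0 queue=[T3] holders={T2}
Step 19: signal(T2) -> count=0 queue=[] holders={T3}
Step 20: wait(T2) -> count=0 queue=[T2] holders={T3}
Final holders: {T3} -> T1 not in holders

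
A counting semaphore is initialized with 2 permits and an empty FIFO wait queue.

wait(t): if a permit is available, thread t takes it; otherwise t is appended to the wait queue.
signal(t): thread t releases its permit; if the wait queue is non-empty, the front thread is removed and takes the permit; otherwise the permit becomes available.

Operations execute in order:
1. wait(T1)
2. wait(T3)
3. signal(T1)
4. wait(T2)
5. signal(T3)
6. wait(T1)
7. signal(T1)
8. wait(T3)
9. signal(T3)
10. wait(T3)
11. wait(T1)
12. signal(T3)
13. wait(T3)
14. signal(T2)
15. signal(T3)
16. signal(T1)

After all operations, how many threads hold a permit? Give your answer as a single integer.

Step 1: wait(T1) -> count=1 queue=[] holders={T1}
Step 2: wait(T3) -> count=0 queue=[] holders={T1,T3}
Step 3: signal(T1) -> count=1 queue=[] holders={T3}
Step 4: wait(T2) -> count=0 queue=[] holders={T2,T3}
Step 5: signal(T3) -> count=1 queue=[] holders={T2}
Step 6: wait(T1) -> count=0 queue=[] holders={T1,T2}
Step 7: signal(T1) -> count=1 queue=[] holders={T2}
Step 8: wait(T3) -> count=0 queue=[] holders={T2,T3}
Step 9: signal(T3) -> count=1 queue=[] holders={T2}
Step 10: wait(T3) -> count=0 queue=[] holders={T2,T3}
Step 11: wait(T1) -> count=0 queue=[T1] holders={T2,T3}
Step 12: signal(T3) -> count=0 queue=[] holders={T1,T2}
Step 13: wait(T3) -> count=0 queue=[T3] holders={T1,T2}
Step 14: signal(T2) -> count=0 queue=[] holders={T1,T3}
Step 15: signal(T3) -> count=1 queue=[] holders={T1}
Step 16: signal(T1) -> count=2 queue=[] holders={none}
Final holders: {none} -> 0 thread(s)

Answer: 0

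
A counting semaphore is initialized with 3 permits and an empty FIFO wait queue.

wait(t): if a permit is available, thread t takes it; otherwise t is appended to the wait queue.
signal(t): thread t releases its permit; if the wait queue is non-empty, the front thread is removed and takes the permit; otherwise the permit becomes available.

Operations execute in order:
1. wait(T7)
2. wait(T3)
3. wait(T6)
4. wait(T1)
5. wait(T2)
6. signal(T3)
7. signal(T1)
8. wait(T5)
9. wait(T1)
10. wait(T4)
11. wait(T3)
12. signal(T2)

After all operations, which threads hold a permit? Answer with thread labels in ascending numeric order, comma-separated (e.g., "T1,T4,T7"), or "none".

Answer: T5,T6,T7

Derivation:
Step 1: wait(T7) -> count=2 queue=[] holders={T7}
Step 2: wait(T3) -> count=1 queue=[] holders={T3,T7}
Step 3: wait(T6) -> count=0 queue=[] holders={T3,T6,T7}
Step 4: wait(T1) -> count=0 queue=[T1] holders={T3,T6,T7}
Step 5: wait(T2) -> count=0 queue=[T1,T2] holders={T3,T6,T7}
Step 6: signal(T3) -> count=0 queue=[T2] holders={T1,T6,T7}
Step 7: signal(T1) -> count=0 queue=[] holders={T2,T6,T7}
Step 8: wait(T5) -> count=0 queue=[T5] holders={T2,T6,T7}
Step 9: wait(T1) -> count=0 queue=[T5,T1] holders={T2,T6,T7}
Step 10: wait(T4) -> count=0 queue=[T5,T1,T4] holders={T2,T6,T7}
Step 11: wait(T3) -> count=0 queue=[T5,T1,T4,T3] holders={T2,T6,T7}
Step 12: signal(T2) -> count=0 queue=[T1,T4,T3] holders={T5,T6,T7}
Final holders: T5,T6,T7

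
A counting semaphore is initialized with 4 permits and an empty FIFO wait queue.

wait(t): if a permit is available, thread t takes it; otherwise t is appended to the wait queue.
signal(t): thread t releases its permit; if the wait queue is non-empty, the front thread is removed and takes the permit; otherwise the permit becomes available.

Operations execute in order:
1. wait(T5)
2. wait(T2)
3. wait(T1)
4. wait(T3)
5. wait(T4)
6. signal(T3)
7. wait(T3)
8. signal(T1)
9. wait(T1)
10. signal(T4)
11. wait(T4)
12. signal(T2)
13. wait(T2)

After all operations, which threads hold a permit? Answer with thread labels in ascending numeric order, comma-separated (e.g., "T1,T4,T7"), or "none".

Step 1: wait(T5) -> count=3 queue=[] holders={T5}
Step 2: wait(T2) -> count=2 queue=[] holders={T2,T5}
Step 3: wait(T1) -> count=1 queue=[] holders={T1,T2,T5}
Step 4: wait(T3) -> count=0 queue=[] holders={T1,T2,T3,T5}
Step 5: wait(T4) -> count=0 queue=[T4] holders={T1,T2,T3,T5}
Step 6: signal(T3) -> count=0 queue=[] holders={T1,T2,T4,T5}
Step 7: wait(T3) -> count=0 queue=[T3] holders={T1,T2,T4,T5}
Step 8: signal(T1) -> count=0 queue=[] holders={T2,T3,T4,T5}
Step 9: wait(T1) -> count=0 queue=[T1] holders={T2,T3,T4,T5}
Step 10: signal(T4) -> count=0 queue=[] holders={T1,T2,T3,T5}
Step 11: wait(T4) -> count=0 queue=[T4] holders={T1,T2,T3,T5}
Step 12: signal(T2) -> count=0 queue=[] holders={T1,T3,T4,T5}
Step 13: wait(T2) -> count=0 queue=[T2] holders={T1,T3,T4,T5}
Final holders: T1,T3,T4,T5

Answer: T1,T3,T4,T5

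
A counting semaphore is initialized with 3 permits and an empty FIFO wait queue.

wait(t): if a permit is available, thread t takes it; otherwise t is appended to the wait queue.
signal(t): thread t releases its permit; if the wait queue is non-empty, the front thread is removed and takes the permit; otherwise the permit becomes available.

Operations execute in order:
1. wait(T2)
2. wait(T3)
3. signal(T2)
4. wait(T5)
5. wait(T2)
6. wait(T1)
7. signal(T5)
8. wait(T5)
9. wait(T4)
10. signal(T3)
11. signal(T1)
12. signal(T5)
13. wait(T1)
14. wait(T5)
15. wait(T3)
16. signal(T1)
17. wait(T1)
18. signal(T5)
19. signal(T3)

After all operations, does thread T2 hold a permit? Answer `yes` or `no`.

Step 1: wait(T2) -> count=2 queue=[] holders={T2}
Step 2: wait(T3) -> count=1 queue=[] holders={T2,T3}
Step 3: signal(T2) -> count=2 queue=[] holders={T3}
Step 4: wait(T5) -> count=1 queue=[] holders={T3,T5}
Step 5: wait(T2) -> count=0 queue=[] holders={T2,T3,T5}
Step 6: wait(T1) -> count=0 queue=[T1] holders={T2,T3,T5}
Step 7: signal(T5) -> count=0 queue=[] holders={T1,T2,T3}
Step 8: wait(T5) -> count=0 queue=[T5] holders={T1,T2,T3}
Step 9: wait(T4) -> count=0 queue=[T5,T4] holders={T1,T2,T3}
Step 10: signal(T3) -> count=0 queue=[T4] holders={T1,T2,T5}
Step 11: signal(T1) -> count=0 queue=[] holders={T2,T4,T5}
Step 12: signal(T5) -> count=1 queue=[] holders={T2,T4}
Step 13: wait(T1) -> count=0 queue=[] holders={T1,T2,T4}
Step 14: wait(T5) -> count=0 queue=[T5] holders={T1,T2,T4}
Step 15: wait(T3) -> count=0 queue=[T5,T3] holders={T1,T2,T4}
Step 16: signal(T1) -> count=0 queue=[T3] holders={T2,T4,T5}
Step 17: wait(T1) -> count=0 queue=[T3,T1] holders={T2,T4,T5}
Step 18: signal(T5) -> count=0 queue=[T1] holders={T2,T3,T4}
Step 19: signal(T3) -> count=0 queue=[] holders={T1,T2,T4}
Final holders: {T1,T2,T4} -> T2 in holders

Answer: yes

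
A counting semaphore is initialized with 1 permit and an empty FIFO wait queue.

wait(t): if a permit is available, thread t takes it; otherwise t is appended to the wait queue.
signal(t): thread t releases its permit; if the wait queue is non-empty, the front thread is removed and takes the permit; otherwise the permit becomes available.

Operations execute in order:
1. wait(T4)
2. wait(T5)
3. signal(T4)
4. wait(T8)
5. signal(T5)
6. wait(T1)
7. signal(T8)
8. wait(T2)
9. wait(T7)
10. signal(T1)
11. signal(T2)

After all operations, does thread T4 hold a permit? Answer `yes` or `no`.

Answer: no

Derivation:
Step 1: wait(T4) -> count=0 queue=[] holders={T4}
Step 2: wait(T5) -> count=0 queue=[T5] holders={T4}
Step 3: signal(T4) -> count=0 queue=[] holders={T5}
Step 4: wait(T8) -> count=0 queue=[T8] holders={T5}
Step 5: signal(T5) -> count=0 queue=[] holders={T8}
Step 6: wait(T1) -> count=0 queue=[T1] holders={T8}
Step 7: signal(T8) -> count=0 queue=[] holders={T1}
Step 8: wait(T2) -> count=0 queue=[T2] holders={T1}
Step 9: wait(T7) -> count=0 queue=[T2,T7] holders={T1}
Step 10: signal(T1) -> count=0 queue=[T7] holders={T2}
Step 11: signal(T2) -> count=0 queue=[] holders={T7}
Final holders: {T7} -> T4 not in holders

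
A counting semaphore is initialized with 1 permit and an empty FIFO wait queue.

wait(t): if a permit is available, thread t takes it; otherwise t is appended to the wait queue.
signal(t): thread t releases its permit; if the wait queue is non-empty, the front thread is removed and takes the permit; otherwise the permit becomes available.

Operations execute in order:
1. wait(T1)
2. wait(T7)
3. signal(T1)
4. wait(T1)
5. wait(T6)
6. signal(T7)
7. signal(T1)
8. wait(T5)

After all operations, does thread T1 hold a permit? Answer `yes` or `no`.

Answer: no

Derivation:
Step 1: wait(T1) -> count=0 queue=[] holders={T1}
Step 2: wait(T7) -> count=0 queue=[T7] holders={T1}
Step 3: signal(T1) -> count=0 queue=[] holders={T7}
Step 4: wait(T1) -> count=0 queue=[T1] holders={T7}
Step 5: wait(T6) -> count=0 queue=[T1,T6] holders={T7}
Step 6: signal(T7) -> count=0 queue=[T6] holders={T1}
Step 7: signal(T1) -> count=0 queue=[] holders={T6}
Step 8: wait(T5) -> count=0 queue=[T5] holders={T6}
Final holders: {T6} -> T1 not in holders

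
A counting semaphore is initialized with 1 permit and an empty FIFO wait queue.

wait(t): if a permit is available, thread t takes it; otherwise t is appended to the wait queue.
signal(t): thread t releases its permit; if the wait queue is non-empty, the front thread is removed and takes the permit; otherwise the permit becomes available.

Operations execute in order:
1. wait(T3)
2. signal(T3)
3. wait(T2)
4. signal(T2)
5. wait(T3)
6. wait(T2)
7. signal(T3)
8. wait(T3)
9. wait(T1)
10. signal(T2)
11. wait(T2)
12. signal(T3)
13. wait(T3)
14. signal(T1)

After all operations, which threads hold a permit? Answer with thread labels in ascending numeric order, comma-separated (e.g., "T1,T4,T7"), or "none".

Step 1: wait(T3) -> count=0 queue=[] holders={T3}
Step 2: signal(T3) -> count=1 queue=[] holders={none}
Step 3: wait(T2) -> count=0 queue=[] holders={T2}
Step 4: signal(T2) -> count=1 queue=[] holders={none}
Step 5: wait(T3) -> count=0 queue=[] holders={T3}
Step 6: wait(T2) -> count=0 queue=[T2] holders={T3}
Step 7: signal(T3) -> count=0 queue=[] holders={T2}
Step 8: wait(T3) -> count=0 queue=[T3] holders={T2}
Step 9: wait(T1) -> count=0 queue=[T3,T1] holders={T2}
Step 10: signal(T2) -> count=0 queue=[T1] holders={T3}
Step 11: wait(T2) -> count=0 queue=[T1,T2] holders={T3}
Step 12: signal(T3) -> count=0 queue=[T2] holders={T1}
Step 13: wait(T3) -> count=0 queue=[T2,T3] holders={T1}
Step 14: signal(T1) -> count=0 queue=[T3] holders={T2}
Final holders: T2

Answer: T2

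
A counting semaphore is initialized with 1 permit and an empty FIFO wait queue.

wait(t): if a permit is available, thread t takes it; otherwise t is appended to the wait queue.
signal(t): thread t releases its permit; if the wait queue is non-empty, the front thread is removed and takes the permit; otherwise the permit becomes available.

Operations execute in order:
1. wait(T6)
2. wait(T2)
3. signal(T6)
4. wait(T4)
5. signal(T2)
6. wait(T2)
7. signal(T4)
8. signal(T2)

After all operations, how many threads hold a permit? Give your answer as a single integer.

Step 1: wait(T6) -> count=0 queue=[] holders={T6}
Step 2: wait(T2) -> count=0 queue=[T2] holders={T6}
Step 3: signal(T6) -> count=0 queue=[] holders={T2}
Step 4: wait(T4) -> count=0 queue=[T4] holders={T2}
Step 5: signal(T2) -> count=0 queue=[] holders={T4}
Step 6: wait(T2) -> count=0 queue=[T2] holders={T4}
Step 7: signal(T4) -> count=0 queue=[] holders={T2}
Step 8: signal(T2) -> count=1 queue=[] holders={none}
Final holders: {none} -> 0 thread(s)

Answer: 0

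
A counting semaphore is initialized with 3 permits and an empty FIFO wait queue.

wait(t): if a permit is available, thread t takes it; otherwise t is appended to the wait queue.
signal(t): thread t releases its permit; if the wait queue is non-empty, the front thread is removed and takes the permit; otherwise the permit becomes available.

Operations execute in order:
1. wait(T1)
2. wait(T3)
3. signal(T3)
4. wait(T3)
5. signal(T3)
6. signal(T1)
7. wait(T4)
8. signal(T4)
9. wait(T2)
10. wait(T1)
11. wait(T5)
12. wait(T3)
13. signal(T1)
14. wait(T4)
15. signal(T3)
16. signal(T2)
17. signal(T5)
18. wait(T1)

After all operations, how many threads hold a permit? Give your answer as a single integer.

Step 1: wait(T1) -> count=2 queue=[] holders={T1}
Step 2: wait(T3) -> count=1 queue=[] holders={T1,T3}
Step 3: signal(T3) -> count=2 queue=[] holders={T1}
Step 4: wait(T3) -> count=1 queue=[] holders={T1,T3}
Step 5: signal(T3) -> count=2 queue=[] holders={T1}
Step 6: signal(T1) -> count=3 queue=[] holders={none}
Step 7: wait(T4) -> count=2 queue=[] holders={T4}
Step 8: signal(T4) -> count=3 queue=[] holders={none}
Step 9: wait(T2) -> count=2 queue=[] holders={T2}
Step 10: wait(T1) -> count=1 queue=[] holders={T1,T2}
Step 11: wait(T5) -> count=0 queue=[] holders={T1,T2,T5}
Step 12: wait(T3) -> count=0 queue=[T3] holders={T1,T2,T5}
Step 13: signal(T1) -> count=0 queue=[] holders={T2,T3,T5}
Step 14: wait(T4) -> count=0 queue=[T4] holders={T2,T3,T5}
Step 15: signal(T3) -> count=0 queue=[] holders={T2,T4,T5}
Step 16: signal(T2) -> count=1 queue=[] holders={T4,T5}
Step 17: signal(T5) -> count=2 queue=[] holders={T4}
Step 18: wait(T1) -> count=1 queue=[] holders={T1,T4}
Final holders: {T1,T4} -> 2 thread(s)

Answer: 2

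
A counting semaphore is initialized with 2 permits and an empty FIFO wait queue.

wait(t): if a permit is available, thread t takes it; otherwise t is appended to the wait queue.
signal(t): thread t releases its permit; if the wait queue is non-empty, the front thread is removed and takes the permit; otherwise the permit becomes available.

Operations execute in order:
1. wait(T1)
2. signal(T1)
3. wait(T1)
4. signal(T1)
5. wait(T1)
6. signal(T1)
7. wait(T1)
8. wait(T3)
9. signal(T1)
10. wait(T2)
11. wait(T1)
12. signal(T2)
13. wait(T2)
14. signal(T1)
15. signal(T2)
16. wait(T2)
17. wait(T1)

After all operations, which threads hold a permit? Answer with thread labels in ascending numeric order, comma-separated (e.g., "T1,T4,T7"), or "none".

Answer: T2,T3

Derivation:
Step 1: wait(T1) -> count=1 queue=[] holders={T1}
Step 2: signal(T1) -> count=2 queue=[] holders={none}
Step 3: wait(T1) -> count=1 queue=[] holders={T1}
Step 4: signal(T1) -> count=2 queue=[] holders={none}
Step 5: wait(T1) -> count=1 queue=[] holders={T1}
Step 6: signal(T1) -> count=2 queue=[] holders={none}
Step 7: wait(T1) -> count=1 queue=[] holders={T1}
Step 8: wait(T3) -> count=0 queue=[] holders={T1,T3}
Step 9: signal(T1) -> count=1 queue=[] holders={T3}
Step 10: wait(T2) -> count=0 queue=[] holders={T2,T3}
Step 11: wait(T1) -> count=0 queue=[T1] holders={T2,T3}
Step 12: signal(T2) -> count=0 queue=[] holders={T1,T3}
Step 13: wait(T2) -> count=0 queue=[T2] holders={T1,T3}
Step 14: signal(T1) -> count=0 queue=[] holders={T2,T3}
Step 15: signal(T2) -> count=1 queue=[] holders={T3}
Step 16: wait(T2) -> count=0 queue=[] holders={T2,T3}
Step 17: wait(T1) -> count=0 queue=[T1] holders={T2,T3}
Final holders: T2,T3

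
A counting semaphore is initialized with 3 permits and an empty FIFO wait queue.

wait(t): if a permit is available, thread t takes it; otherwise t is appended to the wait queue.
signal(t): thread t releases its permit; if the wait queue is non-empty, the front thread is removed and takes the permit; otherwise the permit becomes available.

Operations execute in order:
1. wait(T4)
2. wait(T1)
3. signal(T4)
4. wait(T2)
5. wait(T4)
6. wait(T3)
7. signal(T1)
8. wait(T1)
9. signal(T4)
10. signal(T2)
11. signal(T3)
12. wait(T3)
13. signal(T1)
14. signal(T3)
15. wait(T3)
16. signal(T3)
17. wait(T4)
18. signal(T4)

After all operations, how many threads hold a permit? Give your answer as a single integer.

Step 1: wait(T4) -> count=2 queue=[] holders={T4}
Step 2: wait(T1) -> count=1 queue=[] holders={T1,T4}
Step 3: signal(T4) -> count=2 queue=[] holders={T1}
Step 4: wait(T2) -> count=1 queue=[] holders={T1,T2}
Step 5: wait(T4) -> count=0 queue=[] holders={T1,T2,T4}
Step 6: wait(T3) -> count=0 queue=[T3] holders={T1,T2,T4}
Step 7: signal(T1) -> count=0 queue=[] holders={T2,T3,T4}
Step 8: wait(T1) -> count=0 queue=[T1] holders={T2,T3,T4}
Step 9: signal(T4) -> count=0 queue=[] holders={T1,T2,T3}
Step 10: signal(T2) -> count=1 queue=[] holders={T1,T3}
Step 11: signal(T3) -> count=2 queue=[] holders={T1}
Step 12: wait(T3) -> count=1 queue=[] holders={T1,T3}
Step 13: signal(T1) -> count=2 queue=[] holders={T3}
Step 14: signal(T3) -> count=3 queue=[] holders={none}
Step 15: wait(T3) -> count=2 queue=[] holders={T3}
Step 16: signal(T3) -> count=3 queue=[] holders={none}
Step 17: wait(T4) -> count=2 queue=[] holders={T4}
Step 18: signal(T4) -> count=3 queue=[] holders={none}
Final holders: {none} -> 0 thread(s)

Answer: 0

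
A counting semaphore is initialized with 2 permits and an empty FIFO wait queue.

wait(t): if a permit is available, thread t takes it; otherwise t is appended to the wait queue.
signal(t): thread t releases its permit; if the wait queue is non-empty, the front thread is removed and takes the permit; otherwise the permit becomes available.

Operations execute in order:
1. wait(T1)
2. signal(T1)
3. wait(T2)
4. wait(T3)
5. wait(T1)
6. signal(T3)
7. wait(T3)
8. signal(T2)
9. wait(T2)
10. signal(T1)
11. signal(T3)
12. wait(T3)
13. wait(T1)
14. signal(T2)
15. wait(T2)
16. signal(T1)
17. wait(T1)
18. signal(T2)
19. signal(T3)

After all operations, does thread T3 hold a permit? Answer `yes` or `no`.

Answer: no

Derivation:
Step 1: wait(T1) -> count=1 queue=[] holders={T1}
Step 2: signal(T1) -> count=2 queue=[] holders={none}
Step 3: wait(T2) -> count=1 queue=[] holders={T2}
Step 4: wait(T3) -> count=0 queue=[] holders={T2,T3}
Step 5: wait(T1) -> count=0 queue=[T1] holders={T2,T3}
Step 6: signal(T3) -> count=0 queue=[] holders={T1,T2}
Step 7: wait(T3) -> count=0 queue=[T3] holders={T1,T2}
Step 8: signal(T2) -> count=0 queue=[] holders={T1,T3}
Step 9: wait(T2) -> count=0 queue=[T2] holders={T1,T3}
Step 10: signal(T1) -> count=0 queue=[] holders={T2,T3}
Step 11: signal(T3) -> count=1 queue=[] holders={T2}
Step 12: wait(T3) -> count=0 queue=[] holders={T2,T3}
Step 13: wait(T1) -> count=0 queue=[T1] holders={T2,T3}
Step 14: signal(T2) -> count=0 queue=[] holders={T1,T3}
Step 15: wait(T2) -> count=0 queue=[T2] holders={T1,T3}
Step 16: signal(T1) -> count=0 queue=[] holders={T2,T3}
Step 17: wait(T1) -> count=0 queue=[T1] holders={T2,T3}
Step 18: signal(T2) -> count=0 queue=[] holders={T1,T3}
Step 19: signal(T3) -> count=1 queue=[] holders={T1}
Final holders: {T1} -> T3 not in holders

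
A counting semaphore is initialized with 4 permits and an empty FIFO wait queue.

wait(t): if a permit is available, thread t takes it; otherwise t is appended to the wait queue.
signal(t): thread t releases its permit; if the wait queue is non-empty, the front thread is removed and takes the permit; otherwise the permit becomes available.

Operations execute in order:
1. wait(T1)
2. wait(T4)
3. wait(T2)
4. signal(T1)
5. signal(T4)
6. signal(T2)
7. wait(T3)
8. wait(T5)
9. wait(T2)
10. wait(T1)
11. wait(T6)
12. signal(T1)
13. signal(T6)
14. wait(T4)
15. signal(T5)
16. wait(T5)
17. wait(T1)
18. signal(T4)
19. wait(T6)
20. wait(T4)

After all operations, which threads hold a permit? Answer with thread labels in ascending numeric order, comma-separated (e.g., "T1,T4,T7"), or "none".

Step 1: wait(T1) -> count=3 queue=[] holders={T1}
Step 2: wait(T4) -> count=2 queue=[] holders={T1,T4}
Step 3: wait(T2) -> count=1 queue=[] holders={T1,T2,T4}
Step 4: signal(T1) -> count=2 queue=[] holders={T2,T4}
Step 5: signal(T4) -> count=3 queue=[] holders={T2}
Step 6: signal(T2) -> count=4 queue=[] holders={none}
Step 7: wait(T3) -> count=3 queue=[] holders={T3}
Step 8: wait(T5) -> count=2 queue=[] holders={T3,T5}
Step 9: wait(T2) -> count=1 queue=[] holders={T2,T3,T5}
Step 10: wait(T1) -> count=0 queue=[] holders={T1,T2,T3,T5}
Step 11: wait(T6) -> count=0 queue=[T6] holders={T1,T2,T3,T5}
Step 12: signal(T1) -> count=0 queue=[] holders={T2,T3,T5,T6}
Step 13: signal(T6) -> count=1 queue=[] holders={T2,T3,T5}
Step 14: wait(T4) -> count=0 queue=[] holders={T2,T3,T4,T5}
Step 15: signal(T5) -> count=1 queue=[] holders={T2,T3,T4}
Step 16: wait(T5) -> count=0 queue=[] holders={T2,T3,T4,T5}
Step 17: wait(T1) -> count=0 queue=[T1] holders={T2,T3,T4,T5}
Step 18: signal(T4) -> count=0 queue=[] holders={T1,T2,T3,T5}
Step 19: wait(T6) -> count=0 queue=[T6] holders={T1,T2,T3,T5}
Step 20: wait(T4) -> count=0 queue=[T6,T4] holders={T1,T2,T3,T5}
Final holders: T1,T2,T3,T5

Answer: T1,T2,T3,T5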